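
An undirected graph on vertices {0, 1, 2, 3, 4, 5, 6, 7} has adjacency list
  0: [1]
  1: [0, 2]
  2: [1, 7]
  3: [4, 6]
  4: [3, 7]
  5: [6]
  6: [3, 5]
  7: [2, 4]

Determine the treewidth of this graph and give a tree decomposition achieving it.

Treewidth 1.
Bags: B1 = {5, 6}  B2 = {3, 6}  B3 = {3, 4}  B4 = {4, 7}  B5 = {2, 7}  B6 = {1, 2}  B7 = {0, 1}
Tree: B1–B2, B2–B3, B3–B4, B4–B5, B5–B6, B6–B7

Each bag holds 2 vertices, so the decomposition has width 1, which upper-bounds the treewidth. G has an edge, so its treewidth is at least 1. The upper and lower bounds meet at 1, so that is the treewidth.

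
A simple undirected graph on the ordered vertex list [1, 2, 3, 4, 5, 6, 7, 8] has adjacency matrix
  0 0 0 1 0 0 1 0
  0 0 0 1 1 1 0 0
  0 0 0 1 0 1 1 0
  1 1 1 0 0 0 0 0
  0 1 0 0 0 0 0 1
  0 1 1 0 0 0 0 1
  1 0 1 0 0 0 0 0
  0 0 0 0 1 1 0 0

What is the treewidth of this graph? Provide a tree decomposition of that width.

Treewidth 2.
One optimal decomposition is:
Bags: B1 = {1, 4, 7}  B2 = {3, 4, 7}  B3 = {2, 3, 4}  B4 = {2, 3, 6}  B5 = {2, 5, 6}  B6 = {5, 6, 8}
Tree: B1–B2, B2–B3, B3–B4, B4–B5, B5–B6

Each bag holds 3 vertices, so the decomposition has width 2, which upper-bounds the treewidth. The edges 1–7–3–4–1 form a cycle, so G is not a tree and its treewidth is at least 2. Hence tw(G) = 2 exactly.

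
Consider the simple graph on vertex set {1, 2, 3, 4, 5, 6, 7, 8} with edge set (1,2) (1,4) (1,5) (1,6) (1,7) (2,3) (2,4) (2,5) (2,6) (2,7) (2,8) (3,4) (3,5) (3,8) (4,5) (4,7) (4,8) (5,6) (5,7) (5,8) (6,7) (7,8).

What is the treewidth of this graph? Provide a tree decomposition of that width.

The largest bag has 5 vertices, giving width 4; this decomposition certifies tw(G) ≤ 4. Conversely, {2, 3, 4, 5, 8} is a clique of size 5, and the vertices of any clique must share a bag in every tree decomposition; so some bag has ≥ 5 vertices and tw(G) ≥ 4. Combining the bounds, tw(G) = 4.

Treewidth 4.
One optimal decomposition is:
Bags: B1 = {1, 2, 4, 5, 7}  B2 = {2, 4, 5, 7, 8}  B3 = {1, 2, 5, 6, 7}  B4 = {2, 3, 4, 5, 8}
Tree: B1–B2, B1–B3, B2–B4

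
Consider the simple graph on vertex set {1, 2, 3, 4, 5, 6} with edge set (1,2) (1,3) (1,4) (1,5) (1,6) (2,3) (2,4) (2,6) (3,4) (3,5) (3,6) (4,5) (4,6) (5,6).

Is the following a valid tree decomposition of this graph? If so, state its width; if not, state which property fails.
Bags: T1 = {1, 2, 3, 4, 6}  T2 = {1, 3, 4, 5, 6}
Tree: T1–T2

Vertex coverage: the bags together contain {1, 2, 3, 4, 5, 6}, the full vertex set. Edge coverage: each edge of G has both endpoints in at least one bag. Running intersection: for every vertex, the bags containing it form a connected subtree. All three properties hold, so this is a valid tree decomposition of width max|bag| − 1 = 4, and hence tw(G) ≤ 4.

Yes; width 4.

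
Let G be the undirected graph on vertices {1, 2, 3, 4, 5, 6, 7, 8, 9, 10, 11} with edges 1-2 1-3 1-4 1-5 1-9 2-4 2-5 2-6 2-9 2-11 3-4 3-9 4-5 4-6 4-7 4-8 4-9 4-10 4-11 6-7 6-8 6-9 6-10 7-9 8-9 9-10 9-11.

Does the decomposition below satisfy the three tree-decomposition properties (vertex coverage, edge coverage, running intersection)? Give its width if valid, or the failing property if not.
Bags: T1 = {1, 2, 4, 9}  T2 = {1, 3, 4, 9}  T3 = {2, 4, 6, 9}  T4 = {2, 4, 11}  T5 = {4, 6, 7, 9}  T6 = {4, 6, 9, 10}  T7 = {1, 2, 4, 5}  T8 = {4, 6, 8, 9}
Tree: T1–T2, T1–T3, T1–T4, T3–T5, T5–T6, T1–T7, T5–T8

A tree decomposition must satisfy three properties: every vertex lies in some bag; for every edge, both endpoints lie together in some bag; and for every vertex, the bags containing it form a connected subtree. Here edge (9,11) lies in no bag, so the decomposition is invalid.

No — edge (9,11) lies in no bag.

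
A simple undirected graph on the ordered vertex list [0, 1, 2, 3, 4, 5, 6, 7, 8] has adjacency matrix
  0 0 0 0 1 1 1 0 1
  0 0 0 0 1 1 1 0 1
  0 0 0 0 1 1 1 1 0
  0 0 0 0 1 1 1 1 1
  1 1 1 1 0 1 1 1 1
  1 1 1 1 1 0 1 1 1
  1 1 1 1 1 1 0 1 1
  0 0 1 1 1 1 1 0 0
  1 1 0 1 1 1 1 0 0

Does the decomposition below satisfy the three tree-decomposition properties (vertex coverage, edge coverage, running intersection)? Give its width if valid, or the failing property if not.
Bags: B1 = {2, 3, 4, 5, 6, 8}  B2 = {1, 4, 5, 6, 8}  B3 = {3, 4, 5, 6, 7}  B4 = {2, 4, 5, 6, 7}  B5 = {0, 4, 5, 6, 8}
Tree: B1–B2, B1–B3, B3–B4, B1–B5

No — bags containing vertex 2 are not connected in the tree.

A tree decomposition must satisfy three properties: every vertex lies in some bag; for every edge, both endpoints lie together in some bag; and for every vertex, the bags containing it form a connected subtree. Here bags containing vertex 2 are not connected in the tree, so the decomposition is invalid.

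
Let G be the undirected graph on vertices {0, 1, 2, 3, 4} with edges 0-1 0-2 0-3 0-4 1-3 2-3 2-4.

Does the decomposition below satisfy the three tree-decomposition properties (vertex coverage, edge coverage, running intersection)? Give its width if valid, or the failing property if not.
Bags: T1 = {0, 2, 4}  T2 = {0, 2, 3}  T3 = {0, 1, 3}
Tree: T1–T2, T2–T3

Every vertex of G appears in some bag (union = {0, 1, 2, 3, 4}); every edge is covered by a bag; and for each vertex v the set of bags containing v is connected in the bag tree. The decomposition is therefore valid. The largest bag has 3 vertices, so the width is 2.

Yes; width 2.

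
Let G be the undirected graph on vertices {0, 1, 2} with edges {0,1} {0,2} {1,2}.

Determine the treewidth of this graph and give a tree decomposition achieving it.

With just one bag of size 3, the width is 3 − 1 = 2, so tw(G) ≤ 2. On the other hand G contains the 3-clique {0, 1, 2}. A clique must lie in a single bag of any decomposition, so no decomposition can have width below 2. Combining the bounds, tw(G) = 2.

Treewidth 2.
Bags: B1 = {0, 1, 2}
Tree: (single bag)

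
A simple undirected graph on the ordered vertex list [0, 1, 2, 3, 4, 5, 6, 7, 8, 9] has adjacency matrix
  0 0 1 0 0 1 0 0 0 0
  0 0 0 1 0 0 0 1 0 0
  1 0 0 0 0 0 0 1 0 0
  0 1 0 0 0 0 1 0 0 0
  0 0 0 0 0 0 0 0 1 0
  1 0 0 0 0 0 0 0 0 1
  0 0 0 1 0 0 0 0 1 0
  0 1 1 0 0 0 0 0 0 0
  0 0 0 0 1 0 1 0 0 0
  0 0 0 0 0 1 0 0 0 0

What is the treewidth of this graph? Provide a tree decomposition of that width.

Each bag holds 2 vertices, so the decomposition has width 1, which upper-bounds the treewidth. G has an edge, so its treewidth is at least 1. The upper and lower bounds meet at 1, so that is the treewidth.

Treewidth 1.
Bags: B1 = {4, 8}  B2 = {6, 8}  B3 = {3, 6}  B4 = {1, 3}  B5 = {1, 7}  B6 = {2, 7}  B7 = {0, 2}  B8 = {0, 5}  B9 = {5, 9}
Tree: B1–B2, B2–B3, B3–B4, B4–B5, B5–B6, B6–B7, B7–B8, B8–B9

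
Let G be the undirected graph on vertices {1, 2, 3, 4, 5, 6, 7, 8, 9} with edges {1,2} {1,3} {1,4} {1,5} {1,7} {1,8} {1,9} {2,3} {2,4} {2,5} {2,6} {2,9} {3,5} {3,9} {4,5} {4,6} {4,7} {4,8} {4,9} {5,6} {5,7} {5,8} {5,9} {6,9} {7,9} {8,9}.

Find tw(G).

A width-4 tree decomposition is:
Bags: B1 = {1, 2, 3, 5, 9}  B2 = {1, 2, 4, 5, 9}  B3 = {1, 4, 5, 7, 9}  B4 = {2, 4, 5, 6, 9}  B5 = {1, 4, 5, 8, 9}
Tree: B1–B2, B2–B3, B2–B4, B3–B5
The largest bag has 5 vertices, giving width 4; this decomposition certifies tw(G) ≤ 4. Conversely, {1, 2, 3, 5, 9} is a clique of size 5, and the vertices of any clique must share a bag in every tree decomposition; so some bag has ≥ 5 vertices and tw(G) ≥ 4. Therefore the treewidth is 4.

4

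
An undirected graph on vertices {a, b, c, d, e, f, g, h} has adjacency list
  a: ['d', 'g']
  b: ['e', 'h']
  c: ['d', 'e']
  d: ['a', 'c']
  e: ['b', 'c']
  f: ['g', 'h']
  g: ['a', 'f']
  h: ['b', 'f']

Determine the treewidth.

2

A width-2 tree decomposition is:
Bags: B1 = {b, e, h}  B2 = {c, e, h}  B3 = {c, d, h}  B4 = {a, d, h}  B5 = {a, g, h}  B6 = {f, g, h}
Tree: B1–B2, B2–B3, B3–B4, B4–B5, B5–B6
The largest bag has 3 vertices, giving width 2; this decomposition certifies tw(G) ≤ 2. For the lower bound, G contains the cycle h–b–e–c–d–a–g–f–h, so G is not a forest; only forests have treewidth ≤ 1, hence tw(G) ≥ 2. Combining the bounds, tw(G) = 2.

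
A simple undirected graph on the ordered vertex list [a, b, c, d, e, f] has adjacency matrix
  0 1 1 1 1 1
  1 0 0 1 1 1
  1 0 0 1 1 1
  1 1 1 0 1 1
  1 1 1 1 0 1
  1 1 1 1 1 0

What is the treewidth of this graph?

4

A width-4 tree decomposition is:
Bags: B1 = {a, b, d, e, f}  B2 = {a, c, d, e, f}
Tree: B1–B2
Every bag has size at most 5, so the width is 5 − 1 = 4 and tw(G) ≤ 4. On the other hand G contains the 5-clique {a, c, d, e, f}. A clique must lie in a single bag of any decomposition, so no decomposition can have width below 4. Therefore the treewidth is 4.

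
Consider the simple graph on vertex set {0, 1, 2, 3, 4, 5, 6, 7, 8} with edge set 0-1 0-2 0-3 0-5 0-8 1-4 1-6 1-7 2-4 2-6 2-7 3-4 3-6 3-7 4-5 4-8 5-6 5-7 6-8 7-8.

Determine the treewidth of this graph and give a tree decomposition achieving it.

Every bag has size at most 5, so the width is 5 − 1 = 4 and tw(G) ≤ 4. For the lower bound: the 5 vertex sets {4,8}, {0,3}, {1,7}, {6}, {2} are disjoint, each induces a connected subgraph, and every pair is joined by at least one edge of G. Contracting each set to a single vertex therefore yields K_{5} as a minor, and since treewidth is minor-monotone, tw(G) ≥ tw(K_{5}) = 4. Hence tw(G) = 4 exactly.

Treewidth 4.
Bags: B1 = {0, 4, 6, 7, 8}  B2 = {0, 3, 4, 6, 7}  B3 = {0, 1, 4, 6, 7}  B4 = {0, 2, 4, 6, 7}  B5 = {0, 4, 5, 6, 7}
Tree: B1–B2, B2–B3, B3–B4, B4–B5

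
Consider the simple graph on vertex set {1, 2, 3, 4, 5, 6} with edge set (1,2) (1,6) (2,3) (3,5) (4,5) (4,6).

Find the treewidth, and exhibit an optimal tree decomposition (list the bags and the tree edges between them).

The largest bag has 3 vertices, giving width 2; this decomposition certifies tw(G) ≤ 2. For the lower bound, G contains the cycle 3–5–4–6–1–2–3, so G is not a forest; only forests have treewidth ≤ 1, hence tw(G) ≥ 2. The upper and lower bounds meet at 2, so that is the treewidth.

Treewidth 2.
One optimal decomposition is:
Bags: B1 = {3, 4, 5}  B2 = {3, 4, 6}  B3 = {1, 3, 6}  B4 = {1, 2, 3}
Tree: B1–B2, B2–B3, B3–B4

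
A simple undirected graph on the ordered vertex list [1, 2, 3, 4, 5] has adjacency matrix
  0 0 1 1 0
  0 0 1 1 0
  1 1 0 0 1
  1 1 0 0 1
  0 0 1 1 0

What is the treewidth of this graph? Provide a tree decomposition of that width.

Each bag holds 3 vertices, so the decomposition has width 2, which upper-bounds the treewidth. The edges 2–3–5–4–2 form a cycle, so G is not a tree and its treewidth is at least 2. Combining the bounds, tw(G) = 2.

Treewidth 2.
Bags: B1 = {2, 3, 4}  B2 = {3, 4, 5}  B3 = {1, 3, 4}
Tree: B1–B2, B2–B3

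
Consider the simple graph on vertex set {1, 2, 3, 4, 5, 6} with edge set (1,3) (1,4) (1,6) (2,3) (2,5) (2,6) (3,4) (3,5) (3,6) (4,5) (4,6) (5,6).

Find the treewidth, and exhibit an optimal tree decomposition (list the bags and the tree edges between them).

Treewidth 3.
One such decomposition:
Bags: B1 = {2, 3, 5, 6}  B2 = {3, 4, 5, 6}  B3 = {1, 3, 4, 6}
Tree: B1–B2, B2–B3

Every bag has size at most 4, so the width is 4 − 1 = 3 and tw(G) ≤ 3. Conversely, {2, 3, 5, 6} is a clique of size 4, and the vertices of any clique must share a bag in every tree decomposition; so some bag has ≥ 4 vertices and tw(G) ≥ 3. Combining the bounds, tw(G) = 3.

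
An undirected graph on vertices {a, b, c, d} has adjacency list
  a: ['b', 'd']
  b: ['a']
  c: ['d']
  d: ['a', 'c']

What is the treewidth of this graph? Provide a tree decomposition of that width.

The largest bag has 2 vertices, giving width 1; this decomposition certifies tw(G) ≤ 1. Since G has at least one edge (e.g. a–d), it is not an edgeless graph, so tw(G) ≥ 1. Hence tw(G) = 1 exactly.

Treewidth 1.
One optimal decomposition is:
Bags: B1 = {a, d}  B2 = {c, d}  B3 = {a, b}
Tree: B1–B2, B1–B3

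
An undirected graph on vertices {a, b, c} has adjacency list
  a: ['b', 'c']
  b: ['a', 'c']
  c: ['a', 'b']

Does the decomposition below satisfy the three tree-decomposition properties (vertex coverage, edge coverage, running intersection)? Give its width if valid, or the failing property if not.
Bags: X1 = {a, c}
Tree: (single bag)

A tree decomposition must satisfy three properties: every vertex lies in some bag; for every edge, both endpoints lie together in some bag; and for every vertex, the bags containing it form a connected subtree. Here vertex b appears in no bag, so the decomposition is invalid.

No — vertex b appears in no bag.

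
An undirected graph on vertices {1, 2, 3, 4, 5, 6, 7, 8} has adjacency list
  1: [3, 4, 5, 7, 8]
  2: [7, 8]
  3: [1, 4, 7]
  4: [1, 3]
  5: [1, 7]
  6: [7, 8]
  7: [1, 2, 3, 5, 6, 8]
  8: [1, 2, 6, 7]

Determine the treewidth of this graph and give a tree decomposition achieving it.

The largest bag has 3 vertices, giving width 2; this decomposition certifies tw(G) ≤ 2. Conversely, {1, 3, 4} is a clique of size 3, and the vertices of any clique must share a bag in every tree decomposition; so some bag has ≥ 3 vertices and tw(G) ≥ 2. Hence tw(G) = 2 exactly.

Treewidth 2.
Bags: B1 = {6, 7, 8}  B2 = {1, 7, 8}  B3 = {1, 3, 7}  B4 = {2, 7, 8}  B5 = {1, 3, 4}  B6 = {1, 5, 7}
Tree: B1–B2, B2–B3, B2–B4, B3–B5, B2–B6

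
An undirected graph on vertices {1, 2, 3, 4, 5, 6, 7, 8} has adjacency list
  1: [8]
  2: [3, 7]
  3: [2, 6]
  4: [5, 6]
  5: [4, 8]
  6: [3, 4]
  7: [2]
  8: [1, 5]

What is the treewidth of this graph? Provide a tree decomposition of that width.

The largest bag has 2 vertices, giving width 1; this decomposition certifies tw(G) ≤ 1. Any graph with an edge has treewidth ≥ 1, and G has the edge 1–8. Therefore the treewidth is 1.

Treewidth 1.
One such decomposition:
Bags: B1 = {1, 8}  B2 = {5, 8}  B3 = {4, 5}  B4 = {4, 6}  B5 = {3, 6}  B6 = {2, 3}  B7 = {2, 7}
Tree: B1–B2, B2–B3, B3–B4, B4–B5, B5–B6, B6–B7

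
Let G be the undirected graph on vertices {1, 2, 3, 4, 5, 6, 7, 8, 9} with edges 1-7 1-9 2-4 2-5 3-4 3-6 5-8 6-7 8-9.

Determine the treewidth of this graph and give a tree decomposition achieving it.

Each bag holds 3 vertices, so the decomposition has width 2, which upper-bounds the treewidth. For the lower bound, G contains the cycle 9–1–7–6–3–4–2–5–8–9, so G is not a forest; only forests have treewidth ≤ 1, hence tw(G) ≥ 2. Combining the bounds, tw(G) = 2.

Treewidth 2.
Bags: B1 = {1, 7, 9}  B2 = {6, 7, 9}  B3 = {3, 6, 9}  B4 = {3, 4, 9}  B5 = {2, 4, 9}  B6 = {2, 5, 9}  B7 = {5, 8, 9}
Tree: B1–B2, B2–B3, B3–B4, B4–B5, B5–B6, B6–B7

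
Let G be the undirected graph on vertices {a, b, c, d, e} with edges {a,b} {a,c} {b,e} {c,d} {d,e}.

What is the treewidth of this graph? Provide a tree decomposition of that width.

Treewidth 2.
Bags: B1 = {a, b, c}  B2 = {b, c, d}  B3 = {b, d, e}
Tree: B1–B2, B2–B3

Each bag holds 3 vertices, so the decomposition has width 2, which upper-bounds the treewidth. Since b–a–c–d–e–b is a cycle in G, G is not acyclic. Forests are exactly the graphs of treewidth ≤ 1, so tw(G) ≥ 2. Therefore the treewidth is 2.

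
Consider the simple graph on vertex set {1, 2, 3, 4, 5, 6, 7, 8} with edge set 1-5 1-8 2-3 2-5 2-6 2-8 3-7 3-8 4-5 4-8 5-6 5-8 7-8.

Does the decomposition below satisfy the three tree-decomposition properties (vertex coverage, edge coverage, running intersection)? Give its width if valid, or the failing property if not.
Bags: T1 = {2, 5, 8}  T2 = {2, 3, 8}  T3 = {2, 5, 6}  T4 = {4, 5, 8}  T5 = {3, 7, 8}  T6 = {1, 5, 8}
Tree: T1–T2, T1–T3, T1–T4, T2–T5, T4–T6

Yes; width 2.

Every vertex of G appears in some bag (union = {1, 2, 3, 4, 5, 6, 7, 8}); every edge is covered by a bag; and for each vertex v the set of bags containing v is connected in the bag tree. The decomposition is therefore valid. The largest bag has 3 vertices, so the width is 2.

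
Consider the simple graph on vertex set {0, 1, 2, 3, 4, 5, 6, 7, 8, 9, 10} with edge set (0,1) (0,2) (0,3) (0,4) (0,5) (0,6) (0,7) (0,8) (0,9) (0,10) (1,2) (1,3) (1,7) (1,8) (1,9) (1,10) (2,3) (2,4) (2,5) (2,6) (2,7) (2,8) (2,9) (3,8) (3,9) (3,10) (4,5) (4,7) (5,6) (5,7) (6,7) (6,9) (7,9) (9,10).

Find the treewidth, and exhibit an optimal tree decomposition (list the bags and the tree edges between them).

Every bag has size at most 5, so the width is 5 − 1 = 4 and tw(G) ≤ 4. Conversely, {0, 1, 2, 3, 8} is a clique of size 5, and the vertices of any clique must share a bag in every tree decomposition; so some bag has ≥ 5 vertices and tw(G) ≥ 4. Therefore the treewidth is 4.

Treewidth 4.
One such decomposition:
Bags: B1 = {0, 1, 2, 3, 8}  B2 = {0, 1, 2, 3, 9}  B3 = {0, 1, 2, 7, 9}  B4 = {0, 2, 6, 7, 9}  B5 = {0, 2, 5, 6, 7}  B6 = {0, 1, 3, 9, 10}  B7 = {0, 2, 4, 5, 7}
Tree: B1–B2, B2–B3, B3–B4, B4–B5, B2–B6, B5–B7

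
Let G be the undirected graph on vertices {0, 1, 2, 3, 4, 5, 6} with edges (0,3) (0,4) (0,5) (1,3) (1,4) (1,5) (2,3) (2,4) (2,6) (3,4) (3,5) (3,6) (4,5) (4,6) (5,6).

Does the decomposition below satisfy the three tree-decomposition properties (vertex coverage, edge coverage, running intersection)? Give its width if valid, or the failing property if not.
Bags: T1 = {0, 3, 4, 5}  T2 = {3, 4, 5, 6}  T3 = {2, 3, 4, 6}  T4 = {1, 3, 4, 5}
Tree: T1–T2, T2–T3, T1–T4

Every vertex of G appears in some bag (union = {0, 1, 2, 3, 4, 5, 6}); every edge is covered by a bag; and for each vertex v the set of bags containing v is connected in the bag tree. The decomposition is therefore valid. The largest bag has 4 vertices, so the width is 3.

Yes; width 3.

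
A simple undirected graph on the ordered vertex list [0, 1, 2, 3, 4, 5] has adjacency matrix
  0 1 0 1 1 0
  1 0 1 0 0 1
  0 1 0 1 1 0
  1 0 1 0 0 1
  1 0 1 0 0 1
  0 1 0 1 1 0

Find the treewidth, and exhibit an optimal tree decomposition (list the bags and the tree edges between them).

Each bag holds 4 vertices, so the decomposition has width 3, which upper-bounds the treewidth. For the lower bound: the 4 vertex sets {1,5}, {0,3}, {4}, {2} are disjoint, each induces a connected subgraph, and every pair is joined by at least one edge of G. Contracting each set to a single vertex therefore yields K_{4} as a minor, and since treewidth is minor-monotone, tw(G) ≥ tw(K_{4}) = 3. Hence tw(G) = 3 exactly.

Treewidth 3.
One such decomposition:
Bags: B1 = {1, 3, 4, 5}  B2 = {0, 1, 3, 4}  B3 = {1, 2, 3, 4}
Tree: B1–B2, B2–B3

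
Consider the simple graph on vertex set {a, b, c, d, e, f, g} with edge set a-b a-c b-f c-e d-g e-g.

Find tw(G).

A width-1 tree decomposition is:
Bags: B1 = {b, f}  B2 = {a, b}  B3 = {a, c}  B4 = {c, e}  B5 = {e, g}  B6 = {d, g}
Tree: B1–B2, B2–B3, B3–B4, B4–B5, B5–B6
Every bag has size at most 2, so the width is 2 − 1 = 1 and tw(G) ≤ 1. Since G has at least one edge (e.g. f–b), it is not an edgeless graph, so tw(G) ≥ 1. The upper and lower bounds meet at 1, so that is the treewidth.

1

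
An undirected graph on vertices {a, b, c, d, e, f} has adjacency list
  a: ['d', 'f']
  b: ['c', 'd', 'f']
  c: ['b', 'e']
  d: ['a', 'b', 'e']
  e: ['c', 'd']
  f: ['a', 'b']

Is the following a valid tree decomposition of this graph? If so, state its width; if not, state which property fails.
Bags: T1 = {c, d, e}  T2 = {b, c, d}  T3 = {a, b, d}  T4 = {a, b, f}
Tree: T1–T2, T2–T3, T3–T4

Vertex coverage: the bags together contain {a, b, c, d, e, f}, the full vertex set. Edge coverage: each edge of G has both endpoints in at least one bag. Running intersection: for every vertex, the bags containing it form a connected subtree. All three properties hold, so this is a valid tree decomposition of width max|bag| − 1 = 2, and hence tw(G) ≤ 2.

Yes; width 2.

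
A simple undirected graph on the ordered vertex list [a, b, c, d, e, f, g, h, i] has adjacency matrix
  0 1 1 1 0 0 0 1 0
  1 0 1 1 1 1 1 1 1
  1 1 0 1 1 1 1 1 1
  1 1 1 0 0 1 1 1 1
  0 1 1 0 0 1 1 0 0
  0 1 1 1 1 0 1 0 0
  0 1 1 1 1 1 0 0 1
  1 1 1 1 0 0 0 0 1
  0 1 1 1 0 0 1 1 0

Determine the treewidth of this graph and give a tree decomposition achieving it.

Treewidth 4.
One optimal decomposition is:
Bags: B1 = {b, c, d, g, i}  B2 = {b, c, d, h, i}  B3 = {a, b, c, d, h}  B4 = {b, c, d, f, g}  B5 = {b, c, e, f, g}
Tree: B1–B2, B2–B3, B1–B4, B4–B5

Every bag has size at most 5, so the width is 5 − 1 = 4 and tw(G) ≤ 4. On the other hand G contains the 5-clique {b, c, d, f, g}. A clique must lie in a single bag of any decomposition, so no decomposition can have width below 4. Combining the bounds, tw(G) = 4.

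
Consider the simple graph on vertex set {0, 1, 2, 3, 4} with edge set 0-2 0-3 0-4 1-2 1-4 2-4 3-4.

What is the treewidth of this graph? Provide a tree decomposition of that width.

Every bag has size at most 3, so the width is 3 − 1 = 2 and tw(G) ≤ 2. Conversely, {0, 2, 4} is a clique of size 3, and the vertices of any clique must share a bag in every tree decomposition; so some bag has ≥ 3 vertices and tw(G) ≥ 2. Hence tw(G) = 2 exactly.

Treewidth 2.
One optimal decomposition is:
Bags: B1 = {0, 2, 4}  B2 = {1, 2, 4}  B3 = {0, 3, 4}
Tree: B1–B2, B1–B3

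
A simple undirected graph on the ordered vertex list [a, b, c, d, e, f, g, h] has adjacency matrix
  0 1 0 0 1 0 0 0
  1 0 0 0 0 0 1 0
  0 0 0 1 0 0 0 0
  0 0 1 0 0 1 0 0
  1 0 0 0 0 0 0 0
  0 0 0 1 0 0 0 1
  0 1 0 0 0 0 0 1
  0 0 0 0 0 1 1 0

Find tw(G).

A width-1 tree decomposition is:
Bags: B1 = {c, d}  B2 = {d, f}  B3 = {f, h}  B4 = {g, h}  B5 = {b, g}  B6 = {a, b}  B7 = {a, e}
Tree: B1–B2, B2–B3, B3–B4, B4–B5, B5–B6, B6–B7
Each bag holds 2 vertices, so the decomposition has width 1, which upper-bounds the treewidth. Since G has at least one edge (e.g. c–d), it is not an edgeless graph, so tw(G) ≥ 1. Hence tw(G) = 1 exactly.

1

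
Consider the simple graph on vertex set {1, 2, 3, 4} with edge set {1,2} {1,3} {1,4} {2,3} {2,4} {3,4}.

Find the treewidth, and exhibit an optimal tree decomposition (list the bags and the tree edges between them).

With just one bag of size 4, the width is 4 − 1 = 3, so tw(G) ≤ 3. On the other hand G contains the 4-clique {1, 2, 3, 4}. A clique must lie in a single bag of any decomposition, so no decomposition can have width below 3. Therefore the treewidth is 3.

Treewidth 3.
One such decomposition:
Bags: B1 = {1, 2, 3, 4}
Tree: (single bag)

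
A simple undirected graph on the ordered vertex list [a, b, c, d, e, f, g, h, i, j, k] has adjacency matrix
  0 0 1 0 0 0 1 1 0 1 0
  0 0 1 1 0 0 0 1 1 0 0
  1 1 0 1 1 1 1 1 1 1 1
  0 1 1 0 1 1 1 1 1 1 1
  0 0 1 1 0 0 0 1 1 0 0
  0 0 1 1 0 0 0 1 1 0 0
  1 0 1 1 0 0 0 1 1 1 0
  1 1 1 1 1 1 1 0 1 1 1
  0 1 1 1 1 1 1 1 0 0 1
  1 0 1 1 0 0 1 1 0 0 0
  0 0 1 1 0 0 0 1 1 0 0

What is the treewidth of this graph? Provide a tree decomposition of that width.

The largest bag has 5 vertices, giving width 4; this decomposition certifies tw(G) ≤ 4. On the other hand G contains the 5-clique {c, d, g, h, j}. A clique must lie in a single bag of any decomposition, so no decomposition can have width below 4. Combining the bounds, tw(G) = 4.

Treewidth 4.
Bags: B1 = {b, c, d, h, i}  B2 = {c, d, g, h, i}  B3 = {c, d, e, h, i}  B4 = {c, d, g, h, j}  B5 = {c, d, h, i, k}  B6 = {c, d, f, h, i}  B7 = {a, c, g, h, j}
Tree: B1–B2, B2–B3, B2–B4, B1–B5, B3–B6, B4–B7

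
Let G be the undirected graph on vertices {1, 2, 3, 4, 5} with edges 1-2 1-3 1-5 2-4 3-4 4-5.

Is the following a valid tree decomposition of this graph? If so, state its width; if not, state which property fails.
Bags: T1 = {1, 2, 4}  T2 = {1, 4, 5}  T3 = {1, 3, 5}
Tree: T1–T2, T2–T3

No — edge (4,3) lies in no bag.

A tree decomposition must satisfy three properties: every vertex lies in some bag; for every edge, both endpoints lie together in some bag; and for every vertex, the bags containing it form a connected subtree. Here edge (4,3) lies in no bag, so the decomposition is invalid.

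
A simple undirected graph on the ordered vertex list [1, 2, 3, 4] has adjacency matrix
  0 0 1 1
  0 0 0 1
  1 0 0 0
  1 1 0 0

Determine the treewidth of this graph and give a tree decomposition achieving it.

Every bag has size at most 2, so the width is 2 − 1 = 1 and tw(G) ≤ 1. Since G has at least one edge (e.g. 3–1), it is not an edgeless graph, so tw(G) ≥ 1. The upper and lower bounds meet at 1, so that is the treewidth.

Treewidth 1.
One optimal decomposition is:
Bags: B1 = {1, 3}  B2 = {1, 4}  B3 = {2, 4}
Tree: B1–B2, B2–B3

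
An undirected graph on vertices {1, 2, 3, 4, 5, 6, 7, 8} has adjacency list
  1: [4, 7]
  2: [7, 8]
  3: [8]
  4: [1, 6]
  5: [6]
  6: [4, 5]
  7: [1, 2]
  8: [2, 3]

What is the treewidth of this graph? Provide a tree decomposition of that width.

Each bag holds 2 vertices, so the decomposition has width 1, which upper-bounds the treewidth. G has an edge, so its treewidth is at least 1. The upper and lower bounds meet at 1, so that is the treewidth.

Treewidth 1.
One optimal decomposition is:
Bags: B1 = {3, 8}  B2 = {2, 8}  B3 = {2, 7}  B4 = {1, 7}  B5 = {1, 4}  B6 = {4, 6}  B7 = {5, 6}
Tree: B1–B2, B2–B3, B3–B4, B4–B5, B5–B6, B6–B7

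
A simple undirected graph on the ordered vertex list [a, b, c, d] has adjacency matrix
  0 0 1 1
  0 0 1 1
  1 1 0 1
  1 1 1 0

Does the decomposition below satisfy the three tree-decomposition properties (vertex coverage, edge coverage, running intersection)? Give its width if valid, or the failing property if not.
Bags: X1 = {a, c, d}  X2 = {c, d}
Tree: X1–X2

No — vertex b appears in no bag.

A tree decomposition must satisfy three properties: every vertex lies in some bag; for every edge, both endpoints lie together in some bag; and for every vertex, the bags containing it form a connected subtree. Here vertex b appears in no bag, so the decomposition is invalid.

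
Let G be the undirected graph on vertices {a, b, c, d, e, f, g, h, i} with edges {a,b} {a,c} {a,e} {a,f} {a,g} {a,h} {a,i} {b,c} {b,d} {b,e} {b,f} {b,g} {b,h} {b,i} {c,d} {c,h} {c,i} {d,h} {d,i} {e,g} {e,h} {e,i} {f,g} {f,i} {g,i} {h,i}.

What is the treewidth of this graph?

A width-4 tree decomposition is:
Bags: B1 = {a, b, e, g, i}  B2 = {a, b, f, g, i}  B3 = {a, b, e, h, i}  B4 = {a, b, c, h, i}  B5 = {b, c, d, h, i}
Tree: B1–B2, B1–B3, B3–B4, B4–B5
Each bag holds 5 vertices, so the decomposition has width 4, which upper-bounds the treewidth. For the lower bound, the 5 vertices {b, c, d, h, i} are pairwise adjacent, and any tree decomposition puts a clique entirely inside one bag — forcing width ≥ 4. Combining the bounds, tw(G) = 4.

4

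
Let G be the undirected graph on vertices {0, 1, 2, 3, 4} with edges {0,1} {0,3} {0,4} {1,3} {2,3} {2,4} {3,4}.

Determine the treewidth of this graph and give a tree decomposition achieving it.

The largest bag has 3 vertices, giving width 2; this decomposition certifies tw(G) ≤ 2. For the lower bound, the 3 vertices {0, 1, 3} are pairwise adjacent, and any tree decomposition puts a clique entirely inside one bag — forcing width ≥ 2. The upper and lower bounds meet at 2, so that is the treewidth.

Treewidth 2.
One such decomposition:
Bags: B1 = {0, 3, 4}  B2 = {0, 1, 3}  B3 = {2, 3, 4}
Tree: B1–B2, B1–B3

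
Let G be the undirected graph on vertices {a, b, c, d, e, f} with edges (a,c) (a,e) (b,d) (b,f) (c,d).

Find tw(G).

1

A width-1 tree decomposition is:
Bags: B1 = {b, f}  B2 = {b, d}  B3 = {c, d}  B4 = {a, c}  B5 = {a, e}
Tree: B1–B2, B2–B3, B3–B4, B4–B5
The largest bag has 2 vertices, giving width 1; this decomposition certifies tw(G) ≤ 1. G has an edge, so its treewidth is at least 1. Therefore the treewidth is 1.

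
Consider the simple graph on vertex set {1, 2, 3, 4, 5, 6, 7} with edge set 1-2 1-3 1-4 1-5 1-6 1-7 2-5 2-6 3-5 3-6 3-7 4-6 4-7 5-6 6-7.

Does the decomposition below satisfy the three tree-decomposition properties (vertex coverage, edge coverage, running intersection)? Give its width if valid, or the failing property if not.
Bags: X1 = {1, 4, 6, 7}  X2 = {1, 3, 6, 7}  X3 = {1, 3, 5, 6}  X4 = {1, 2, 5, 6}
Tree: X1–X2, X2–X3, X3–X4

Vertex coverage: the bags together contain {1, 2, 3, 4, 5, 6, 7}, the full vertex set. Edge coverage: each edge of G has both endpoints in at least one bag. Running intersection: for every vertex, the bags containing it form a connected subtree. All three properties hold, so this is a valid tree decomposition of width max|bag| − 1 = 3, and hence tw(G) ≤ 3.

Yes; width 3.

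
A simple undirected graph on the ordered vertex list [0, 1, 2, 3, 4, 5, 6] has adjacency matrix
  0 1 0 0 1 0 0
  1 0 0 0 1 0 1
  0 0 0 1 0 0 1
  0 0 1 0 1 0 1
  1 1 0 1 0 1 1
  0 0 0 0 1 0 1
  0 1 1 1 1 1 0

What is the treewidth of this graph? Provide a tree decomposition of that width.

Treewidth 2.
One such decomposition:
Bags: B1 = {1, 4, 6}  B2 = {3, 4, 6}  B3 = {0, 1, 4}  B4 = {2, 3, 6}  B5 = {4, 5, 6}
Tree: B1–B2, B1–B3, B2–B4, B1–B5

Every bag has size at most 3, so the width is 3 − 1 = 2 and tw(G) ≤ 2. Conversely, {2, 3, 6} is a clique of size 3, and the vertices of any clique must share a bag in every tree decomposition; so some bag has ≥ 3 vertices and tw(G) ≥ 2. The upper and lower bounds meet at 2, so that is the treewidth.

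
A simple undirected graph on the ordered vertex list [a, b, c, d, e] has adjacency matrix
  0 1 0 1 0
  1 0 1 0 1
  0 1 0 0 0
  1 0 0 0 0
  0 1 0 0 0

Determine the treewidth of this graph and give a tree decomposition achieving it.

Each bag holds 2 vertices, so the decomposition has width 1, which upper-bounds the treewidth. Since G has at least one edge (e.g. c–b), it is not an edgeless graph, so tw(G) ≥ 1. Therefore the treewidth is 1.

Treewidth 1.
One such decomposition:
Bags: B1 = {b, c}  B2 = {b, e}  B3 = {a, b}  B4 = {a, d}
Tree: B1–B2, B1–B3, B3–B4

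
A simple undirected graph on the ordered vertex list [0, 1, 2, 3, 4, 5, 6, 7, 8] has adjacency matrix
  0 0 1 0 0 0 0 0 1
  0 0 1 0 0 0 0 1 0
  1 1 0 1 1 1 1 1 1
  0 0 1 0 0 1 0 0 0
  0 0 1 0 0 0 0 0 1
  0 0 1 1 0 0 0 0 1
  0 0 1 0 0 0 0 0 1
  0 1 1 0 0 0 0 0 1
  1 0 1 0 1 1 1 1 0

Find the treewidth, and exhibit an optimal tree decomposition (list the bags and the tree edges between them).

Treewidth 2.
One optimal decomposition is:
Bags: B1 = {0, 2, 8}  B2 = {2, 7, 8}  B3 = {1, 2, 7}  B4 = {2, 5, 8}  B5 = {2, 6, 8}  B6 = {2, 3, 5}  B7 = {2, 4, 8}
Tree: B1–B2, B2–B3, B1–B4, B2–B5, B4–B6, B5–B7

Each bag holds 3 vertices, so the decomposition has width 2, which upper-bounds the treewidth. Conversely, {0, 2, 8} is a clique of size 3, and the vertices of any clique must share a bag in every tree decomposition; so some bag has ≥ 3 vertices and tw(G) ≥ 2. Hence tw(G) = 2 exactly.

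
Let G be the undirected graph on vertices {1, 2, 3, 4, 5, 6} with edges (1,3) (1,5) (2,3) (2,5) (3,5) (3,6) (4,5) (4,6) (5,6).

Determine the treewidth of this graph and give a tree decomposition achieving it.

The largest bag has 3 vertices, giving width 2; this decomposition certifies tw(G) ≤ 2. On the other hand G contains the 3-clique {1, 3, 5}. A clique must lie in a single bag of any decomposition, so no decomposition can have width below 2. Therefore the treewidth is 2.

Treewidth 2.
One optimal decomposition is:
Bags: B1 = {1, 3, 5}  B2 = {3, 5, 6}  B3 = {4, 5, 6}  B4 = {2, 3, 5}
Tree: B1–B2, B2–B3, B1–B4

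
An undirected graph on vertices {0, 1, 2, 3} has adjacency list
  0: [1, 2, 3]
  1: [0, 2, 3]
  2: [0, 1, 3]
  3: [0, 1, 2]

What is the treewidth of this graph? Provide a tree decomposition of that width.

Treewidth 3.
One such decomposition:
Bags: B1 = {0, 1, 2, 3}
Tree: (single bag)

With just one bag of size 4, the width is 4 − 1 = 3, so tw(G) ≤ 3. Conversely, {0, 1, 2, 3} is a clique of size 4, and the vertices of any clique must share a bag in every tree decomposition; so some bag has ≥ 4 vertices and tw(G) ≥ 3. Hence tw(G) = 3 exactly.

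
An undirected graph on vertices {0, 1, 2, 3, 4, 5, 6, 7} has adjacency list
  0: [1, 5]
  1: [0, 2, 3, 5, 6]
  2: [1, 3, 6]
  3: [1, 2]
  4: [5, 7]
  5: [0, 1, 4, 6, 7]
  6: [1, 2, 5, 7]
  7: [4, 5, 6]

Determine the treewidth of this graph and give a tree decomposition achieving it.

Each bag holds 3 vertices, so the decomposition has width 2, which upper-bounds the treewidth. For the lower bound, the 3 vertices {0, 1, 5} are pairwise adjacent, and any tree decomposition puts a clique entirely inside one bag — forcing width ≥ 2. Therefore the treewidth is 2.

Treewidth 2.
Bags: B1 = {0, 1, 5}  B2 = {1, 5, 6}  B3 = {1, 2, 6}  B4 = {5, 6, 7}  B5 = {4, 5, 7}  B6 = {1, 2, 3}
Tree: B1–B2, B2–B3, B2–B4, B4–B5, B3–B6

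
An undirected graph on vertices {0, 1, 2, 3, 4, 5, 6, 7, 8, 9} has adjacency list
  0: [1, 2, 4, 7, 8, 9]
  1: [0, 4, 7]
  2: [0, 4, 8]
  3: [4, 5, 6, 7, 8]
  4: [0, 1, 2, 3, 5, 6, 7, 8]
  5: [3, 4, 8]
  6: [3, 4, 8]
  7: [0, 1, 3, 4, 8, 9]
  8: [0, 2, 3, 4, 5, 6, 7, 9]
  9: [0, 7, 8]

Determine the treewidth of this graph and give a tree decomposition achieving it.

Treewidth 3.
One such decomposition:
Bags: B1 = {3, 4, 7, 8}  B2 = {0, 4, 7, 8}  B3 = {3, 4, 6, 8}  B4 = {3, 4, 5, 8}  B5 = {0, 1, 4, 7}  B6 = {0, 7, 8, 9}  B7 = {0, 2, 4, 8}
Tree: B1–B2, B1–B3, B1–B4, B2–B5, B2–B6, B2–B7

The largest bag has 4 vertices, giving width 3; this decomposition certifies tw(G) ≤ 3. Conversely, {0, 7, 8, 9} is a clique of size 4, and the vertices of any clique must share a bag in every tree decomposition; so some bag has ≥ 4 vertices and tw(G) ≥ 3. Therefore the treewidth is 3.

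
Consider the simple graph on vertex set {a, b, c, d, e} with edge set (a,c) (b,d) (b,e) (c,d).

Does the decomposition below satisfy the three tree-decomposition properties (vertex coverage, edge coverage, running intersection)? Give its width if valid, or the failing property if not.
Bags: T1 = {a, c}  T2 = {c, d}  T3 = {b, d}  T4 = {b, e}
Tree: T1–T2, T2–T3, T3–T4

Yes; width 1.

Vertex coverage: the bags together contain {a, b, c, d, e}, the full vertex set. Edge coverage: each edge of G has both endpoints in at least one bag. Running intersection: for every vertex, the bags containing it form a connected subtree. All three properties hold, so this is a valid tree decomposition of width max|bag| − 1 = 1, and hence tw(G) ≤ 1.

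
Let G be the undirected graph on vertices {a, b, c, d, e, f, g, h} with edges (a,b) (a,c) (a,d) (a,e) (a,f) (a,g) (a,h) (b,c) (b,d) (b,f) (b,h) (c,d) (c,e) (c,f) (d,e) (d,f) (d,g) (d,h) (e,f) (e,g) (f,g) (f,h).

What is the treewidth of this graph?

A width-4 tree decomposition is:
Bags: B1 = {a, b, d, f, h}  B2 = {a, b, c, d, f}  B3 = {a, c, d, e, f}  B4 = {a, d, e, f, g}
Tree: B1–B2, B2–B3, B3–B4
Each bag holds 5 vertices, so the decomposition has width 4, which upper-bounds the treewidth. On the other hand G contains the 5-clique {a, d, e, f, g}. A clique must lie in a single bag of any decomposition, so no decomposition can have width below 4. Hence tw(G) = 4 exactly.

4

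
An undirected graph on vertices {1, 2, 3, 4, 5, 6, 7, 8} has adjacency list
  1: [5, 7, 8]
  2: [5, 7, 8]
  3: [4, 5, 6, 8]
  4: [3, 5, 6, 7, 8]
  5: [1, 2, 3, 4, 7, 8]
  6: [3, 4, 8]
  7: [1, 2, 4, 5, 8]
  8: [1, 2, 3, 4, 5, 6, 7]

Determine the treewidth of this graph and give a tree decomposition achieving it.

The largest bag has 4 vertices, giving width 3; this decomposition certifies tw(G) ≤ 3. Conversely, {3, 4, 5, 8} is a clique of size 4, and the vertices of any clique must share a bag in every tree decomposition; so some bag has ≥ 4 vertices and tw(G) ≥ 3. Therefore the treewidth is 3.

Treewidth 3.
One optimal decomposition is:
Bags: B1 = {2, 5, 7, 8}  B2 = {4, 5, 7, 8}  B3 = {1, 5, 7, 8}  B4 = {3, 4, 5, 8}  B5 = {3, 4, 6, 8}
Tree: B1–B2, B1–B3, B2–B4, B4–B5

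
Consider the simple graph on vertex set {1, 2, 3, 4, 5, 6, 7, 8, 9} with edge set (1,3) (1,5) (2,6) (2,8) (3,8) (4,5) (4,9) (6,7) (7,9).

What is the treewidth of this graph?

A width-2 tree decomposition is:
Bags: B1 = {2, 3, 8}  B2 = {1, 2, 3}  B3 = {1, 2, 5}  B4 = {2, 4, 5}  B5 = {2, 4, 9}  B6 = {2, 7, 9}  B7 = {2, 6, 7}
Tree: B1–B2, B2–B3, B3–B4, B4–B5, B5–B6, B6–B7
Each bag holds 3 vertices, so the decomposition has width 2, which upper-bounds the treewidth. Since 2–8–3–1–5–4–9–7–6–2 is a cycle in G, G is not acyclic. Forests are exactly the graphs of treewidth ≤ 1, so tw(G) ≥ 2. Hence tw(G) = 2 exactly.

2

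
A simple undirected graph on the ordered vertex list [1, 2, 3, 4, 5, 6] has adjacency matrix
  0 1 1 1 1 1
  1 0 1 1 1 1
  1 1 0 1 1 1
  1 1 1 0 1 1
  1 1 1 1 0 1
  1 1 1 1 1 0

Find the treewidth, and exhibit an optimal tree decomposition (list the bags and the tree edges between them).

With just one bag of size 6, the width is 6 − 1 = 5, so tw(G) ≤ 5. Conversely, {1, 2, 3, 4, 5, 6} is a clique of size 6, and the vertices of any clique must share a bag in every tree decomposition; so some bag has ≥ 6 vertices and tw(G) ≥ 5. Hence tw(G) = 5 exactly.

Treewidth 5.
One optimal decomposition is:
Bags: B1 = {1, 2, 3, 4, 5, 6}
Tree: (single bag)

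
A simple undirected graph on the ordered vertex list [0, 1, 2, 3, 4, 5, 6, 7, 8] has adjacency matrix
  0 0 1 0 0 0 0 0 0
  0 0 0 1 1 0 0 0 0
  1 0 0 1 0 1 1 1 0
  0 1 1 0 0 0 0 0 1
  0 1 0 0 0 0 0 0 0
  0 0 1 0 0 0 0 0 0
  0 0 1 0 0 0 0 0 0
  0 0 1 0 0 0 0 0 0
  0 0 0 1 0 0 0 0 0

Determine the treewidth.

1

A width-1 tree decomposition is:
Bags: B1 = {2, 3}  B2 = {2, 5}  B3 = {1, 3}  B4 = {1, 4}  B5 = {2, 7}  B6 = {3, 8}  B7 = {2, 6}  B8 = {0, 2}
Tree: B1–B2, B1–B3, B3–B4, B2–B5, B1–B6, B5–B7, B2–B8
Every bag has size at most 2, so the width is 2 − 1 = 1 and tw(G) ≤ 1. Any graph with an edge has treewidth ≥ 1, and G has the edge 2–3. Combining the bounds, tw(G) = 1.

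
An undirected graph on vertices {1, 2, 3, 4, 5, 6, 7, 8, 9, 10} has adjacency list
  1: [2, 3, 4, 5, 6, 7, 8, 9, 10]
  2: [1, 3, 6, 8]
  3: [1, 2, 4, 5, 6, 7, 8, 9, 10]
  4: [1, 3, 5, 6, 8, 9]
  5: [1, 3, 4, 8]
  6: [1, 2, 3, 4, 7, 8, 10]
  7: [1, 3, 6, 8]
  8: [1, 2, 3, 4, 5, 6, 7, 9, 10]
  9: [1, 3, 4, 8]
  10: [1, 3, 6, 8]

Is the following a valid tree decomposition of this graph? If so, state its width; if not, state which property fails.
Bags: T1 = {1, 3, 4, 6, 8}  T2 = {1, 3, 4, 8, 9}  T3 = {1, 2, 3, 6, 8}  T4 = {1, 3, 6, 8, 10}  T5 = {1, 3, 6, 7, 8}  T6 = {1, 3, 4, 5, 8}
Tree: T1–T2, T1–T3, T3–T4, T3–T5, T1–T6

Yes; width 4.

Every vertex of G appears in some bag (union = {1, 2, 3, 4, 5, 6, 7, 8, 9, 10}); every edge is covered by a bag; and for each vertex v the set of bags containing v is connected in the bag tree. The decomposition is therefore valid. The largest bag has 5 vertices, so the width is 4.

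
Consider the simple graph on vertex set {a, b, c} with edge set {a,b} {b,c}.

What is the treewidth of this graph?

1

A width-1 tree decomposition is:
Bags: B1 = {b, c}  B2 = {a, b}
Tree: B1–B2
Each bag holds 2 vertices, so the decomposition has width 1, which upper-bounds the treewidth. Since G has at least one edge (e.g. c–b), it is not an edgeless graph, so tw(G) ≥ 1. Therefore the treewidth is 1.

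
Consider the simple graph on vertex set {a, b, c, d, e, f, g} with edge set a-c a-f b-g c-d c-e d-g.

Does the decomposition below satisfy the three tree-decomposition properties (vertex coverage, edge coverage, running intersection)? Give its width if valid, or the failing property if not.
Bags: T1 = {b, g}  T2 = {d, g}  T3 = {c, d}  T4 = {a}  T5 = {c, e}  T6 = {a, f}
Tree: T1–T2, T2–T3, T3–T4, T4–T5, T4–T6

No — edge (c,a) lies in no bag.

A tree decomposition must satisfy three properties: every vertex lies in some bag; for every edge, both endpoints lie together in some bag; and for every vertex, the bags containing it form a connected subtree. Here edge (c,a) lies in no bag, so the decomposition is invalid.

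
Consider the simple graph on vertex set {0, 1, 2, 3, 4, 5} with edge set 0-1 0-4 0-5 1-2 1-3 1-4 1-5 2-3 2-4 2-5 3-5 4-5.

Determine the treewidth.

3

A width-3 tree decomposition is:
Bags: B1 = {1, 2, 4, 5}  B2 = {1, 2, 3, 5}  B3 = {0, 1, 4, 5}
Tree: B1–B2, B1–B3
The largest bag has 4 vertices, giving width 3; this decomposition certifies tw(G) ≤ 3. For the lower bound, the 4 vertices {0, 1, 4, 5} are pairwise adjacent, and any tree decomposition puts a clique entirely inside one bag — forcing width ≥ 3. Combining the bounds, tw(G) = 3.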